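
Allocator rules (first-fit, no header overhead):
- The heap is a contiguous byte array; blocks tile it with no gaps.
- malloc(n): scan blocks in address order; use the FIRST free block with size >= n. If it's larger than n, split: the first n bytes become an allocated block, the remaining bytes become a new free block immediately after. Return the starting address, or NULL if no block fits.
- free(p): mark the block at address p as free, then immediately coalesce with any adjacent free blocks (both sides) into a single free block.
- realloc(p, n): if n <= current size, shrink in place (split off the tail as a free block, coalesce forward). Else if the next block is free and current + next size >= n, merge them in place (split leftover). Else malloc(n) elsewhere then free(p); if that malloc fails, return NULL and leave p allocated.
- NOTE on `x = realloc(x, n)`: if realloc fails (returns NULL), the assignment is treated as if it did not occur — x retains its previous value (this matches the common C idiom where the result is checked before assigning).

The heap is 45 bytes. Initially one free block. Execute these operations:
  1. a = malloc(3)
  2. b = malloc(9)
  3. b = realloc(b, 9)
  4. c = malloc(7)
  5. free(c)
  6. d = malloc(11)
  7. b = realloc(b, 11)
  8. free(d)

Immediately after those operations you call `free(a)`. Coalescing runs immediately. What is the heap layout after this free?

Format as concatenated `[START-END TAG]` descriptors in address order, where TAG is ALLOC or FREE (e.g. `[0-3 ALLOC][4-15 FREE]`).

Answer: [0-22 FREE][23-33 ALLOC][34-44 FREE]

Derivation:
Op 1: a = malloc(3) -> a = 0; heap: [0-2 ALLOC][3-44 FREE]
Op 2: b = malloc(9) -> b = 3; heap: [0-2 ALLOC][3-11 ALLOC][12-44 FREE]
Op 3: b = realloc(b, 9) -> b = 3; heap: [0-2 ALLOC][3-11 ALLOC][12-44 FREE]
Op 4: c = malloc(7) -> c = 12; heap: [0-2 ALLOC][3-11 ALLOC][12-18 ALLOC][19-44 FREE]
Op 5: free(c) -> (freed c); heap: [0-2 ALLOC][3-11 ALLOC][12-44 FREE]
Op 6: d = malloc(11) -> d = 12; heap: [0-2 ALLOC][3-11 ALLOC][12-22 ALLOC][23-44 FREE]
Op 7: b = realloc(b, 11) -> b = 23; heap: [0-2 ALLOC][3-11 FREE][12-22 ALLOC][23-33 ALLOC][34-44 FREE]
Op 8: free(d) -> (freed d); heap: [0-2 ALLOC][3-22 FREE][23-33 ALLOC][34-44 FREE]
free(a): a = 0 -> block [0-2 ALLOC]; mark free, coalesce with adjacent free neighbors -> [0-22 FREE][23-33 ALLOC][34-44 FREE]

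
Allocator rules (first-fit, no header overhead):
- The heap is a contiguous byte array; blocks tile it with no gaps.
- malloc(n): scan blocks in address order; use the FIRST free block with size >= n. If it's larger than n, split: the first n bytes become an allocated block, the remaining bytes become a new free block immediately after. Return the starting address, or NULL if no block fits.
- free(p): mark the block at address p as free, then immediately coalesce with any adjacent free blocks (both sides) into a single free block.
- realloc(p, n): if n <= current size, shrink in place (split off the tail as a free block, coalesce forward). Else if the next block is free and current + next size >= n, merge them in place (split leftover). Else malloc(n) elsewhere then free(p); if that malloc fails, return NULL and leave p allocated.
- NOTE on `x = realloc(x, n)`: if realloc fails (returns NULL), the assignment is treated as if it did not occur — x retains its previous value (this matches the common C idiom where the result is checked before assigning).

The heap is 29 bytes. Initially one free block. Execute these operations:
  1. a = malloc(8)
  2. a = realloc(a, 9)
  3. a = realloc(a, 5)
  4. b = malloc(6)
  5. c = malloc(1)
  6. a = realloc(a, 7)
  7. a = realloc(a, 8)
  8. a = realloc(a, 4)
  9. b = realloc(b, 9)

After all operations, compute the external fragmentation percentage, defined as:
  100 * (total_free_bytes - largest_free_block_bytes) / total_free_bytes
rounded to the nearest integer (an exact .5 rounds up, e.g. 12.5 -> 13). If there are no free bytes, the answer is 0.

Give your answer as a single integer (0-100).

Op 1: a = malloc(8) -> a = 0; heap: [0-7 ALLOC][8-28 FREE]
Op 2: a = realloc(a, 9) -> a = 0; heap: [0-8 ALLOC][9-28 FREE]
Op 3: a = realloc(a, 5) -> a = 0; heap: [0-4 ALLOC][5-28 FREE]
Op 4: b = malloc(6) -> b = 5; heap: [0-4 ALLOC][5-10 ALLOC][11-28 FREE]
Op 5: c = malloc(1) -> c = 11; heap: [0-4 ALLOC][5-10 ALLOC][11-11 ALLOC][12-28 FREE]
Op 6: a = realloc(a, 7) -> a = 12; heap: [0-4 FREE][5-10 ALLOC][11-11 ALLOC][12-18 ALLOC][19-28 FREE]
Op 7: a = realloc(a, 8) -> a = 12; heap: [0-4 FREE][5-10 ALLOC][11-11 ALLOC][12-19 ALLOC][20-28 FREE]
Op 8: a = realloc(a, 4) -> a = 12; heap: [0-4 FREE][5-10 ALLOC][11-11 ALLOC][12-15 ALLOC][16-28 FREE]
Op 9: b = realloc(b, 9) -> b = 16; heap: [0-10 FREE][11-11 ALLOC][12-15 ALLOC][16-24 ALLOC][25-28 FREE]
Free blocks: [11 4] total_free=15 largest=11 -> 100*(15-11)/15 = 400/15 ≈ 26.667 -> rounds to 27

Answer: 27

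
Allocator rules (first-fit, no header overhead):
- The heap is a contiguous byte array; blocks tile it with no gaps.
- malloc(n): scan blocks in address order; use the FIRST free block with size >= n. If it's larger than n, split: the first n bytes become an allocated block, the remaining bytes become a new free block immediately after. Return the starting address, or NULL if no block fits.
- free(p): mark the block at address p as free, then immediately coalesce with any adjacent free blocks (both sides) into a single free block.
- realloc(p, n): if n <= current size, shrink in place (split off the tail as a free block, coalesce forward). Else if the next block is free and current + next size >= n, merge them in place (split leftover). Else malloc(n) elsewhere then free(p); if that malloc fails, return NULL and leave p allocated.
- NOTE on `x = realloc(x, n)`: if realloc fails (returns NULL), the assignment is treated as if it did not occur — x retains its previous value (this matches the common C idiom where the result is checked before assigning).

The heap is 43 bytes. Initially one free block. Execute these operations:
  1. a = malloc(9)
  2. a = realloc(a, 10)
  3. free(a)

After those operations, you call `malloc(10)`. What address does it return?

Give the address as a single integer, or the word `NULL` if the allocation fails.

Answer: 0

Derivation:
Op 1: a = malloc(9) -> a = 0; heap: [0-8 ALLOC][9-42 FREE]
Op 2: a = realloc(a, 10) -> a = 0; heap: [0-9 ALLOC][10-42 FREE]
Op 3: free(a) -> (freed a); heap: [0-42 FREE]
malloc(10): first-fit scan over [0-42 FREE] -> 0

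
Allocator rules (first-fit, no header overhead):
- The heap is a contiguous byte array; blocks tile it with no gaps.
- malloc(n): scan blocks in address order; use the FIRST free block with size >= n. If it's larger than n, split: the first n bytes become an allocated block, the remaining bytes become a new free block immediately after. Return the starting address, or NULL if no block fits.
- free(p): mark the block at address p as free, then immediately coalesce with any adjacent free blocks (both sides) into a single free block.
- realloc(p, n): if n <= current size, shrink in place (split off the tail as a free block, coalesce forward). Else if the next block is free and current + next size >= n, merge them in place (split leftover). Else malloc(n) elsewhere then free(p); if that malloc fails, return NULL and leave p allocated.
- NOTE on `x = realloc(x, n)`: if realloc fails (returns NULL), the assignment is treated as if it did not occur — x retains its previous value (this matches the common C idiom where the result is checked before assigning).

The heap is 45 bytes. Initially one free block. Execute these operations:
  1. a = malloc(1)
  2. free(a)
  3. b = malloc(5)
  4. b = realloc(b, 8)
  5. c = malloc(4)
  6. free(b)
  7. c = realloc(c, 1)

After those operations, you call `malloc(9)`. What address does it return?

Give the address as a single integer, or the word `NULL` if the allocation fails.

Answer: 9

Derivation:
Op 1: a = malloc(1) -> a = 0; heap: [0-0 ALLOC][1-44 FREE]
Op 2: free(a) -> (freed a); heap: [0-44 FREE]
Op 3: b = malloc(5) -> b = 0; heap: [0-4 ALLOC][5-44 FREE]
Op 4: b = realloc(b, 8) -> b = 0; heap: [0-7 ALLOC][8-44 FREE]
Op 5: c = malloc(4) -> c = 8; heap: [0-7 ALLOC][8-11 ALLOC][12-44 FREE]
Op 6: free(b) -> (freed b); heap: [0-7 FREE][8-11 ALLOC][12-44 FREE]
Op 7: c = realloc(c, 1) -> c = 8; heap: [0-7 FREE][8-8 ALLOC][9-44 FREE]
malloc(9): first-fit scan over [0-7 FREE][8-8 ALLOC][9-44 FREE] -> 9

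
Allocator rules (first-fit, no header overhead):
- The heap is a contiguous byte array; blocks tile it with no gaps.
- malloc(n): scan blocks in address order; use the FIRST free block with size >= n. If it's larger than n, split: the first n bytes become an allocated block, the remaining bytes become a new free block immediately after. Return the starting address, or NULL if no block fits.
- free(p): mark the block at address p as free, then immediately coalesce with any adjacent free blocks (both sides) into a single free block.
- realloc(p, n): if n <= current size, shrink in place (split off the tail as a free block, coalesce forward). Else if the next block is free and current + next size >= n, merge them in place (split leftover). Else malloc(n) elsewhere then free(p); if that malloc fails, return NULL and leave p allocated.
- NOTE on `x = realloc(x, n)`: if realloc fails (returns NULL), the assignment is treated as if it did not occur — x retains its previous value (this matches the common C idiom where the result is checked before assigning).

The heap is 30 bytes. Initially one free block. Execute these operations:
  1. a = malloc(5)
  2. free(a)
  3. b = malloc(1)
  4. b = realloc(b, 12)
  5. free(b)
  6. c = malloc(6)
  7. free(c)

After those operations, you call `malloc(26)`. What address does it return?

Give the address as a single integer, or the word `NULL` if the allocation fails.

Answer: 0

Derivation:
Op 1: a = malloc(5) -> a = 0; heap: [0-4 ALLOC][5-29 FREE]
Op 2: free(a) -> (freed a); heap: [0-29 FREE]
Op 3: b = malloc(1) -> b = 0; heap: [0-0 ALLOC][1-29 FREE]
Op 4: b = realloc(b, 12) -> b = 0; heap: [0-11 ALLOC][12-29 FREE]
Op 5: free(b) -> (freed b); heap: [0-29 FREE]
Op 6: c = malloc(6) -> c = 0; heap: [0-5 ALLOC][6-29 FREE]
Op 7: free(c) -> (freed c); heap: [0-29 FREE]
malloc(26): first-fit scan over [0-29 FREE] -> 0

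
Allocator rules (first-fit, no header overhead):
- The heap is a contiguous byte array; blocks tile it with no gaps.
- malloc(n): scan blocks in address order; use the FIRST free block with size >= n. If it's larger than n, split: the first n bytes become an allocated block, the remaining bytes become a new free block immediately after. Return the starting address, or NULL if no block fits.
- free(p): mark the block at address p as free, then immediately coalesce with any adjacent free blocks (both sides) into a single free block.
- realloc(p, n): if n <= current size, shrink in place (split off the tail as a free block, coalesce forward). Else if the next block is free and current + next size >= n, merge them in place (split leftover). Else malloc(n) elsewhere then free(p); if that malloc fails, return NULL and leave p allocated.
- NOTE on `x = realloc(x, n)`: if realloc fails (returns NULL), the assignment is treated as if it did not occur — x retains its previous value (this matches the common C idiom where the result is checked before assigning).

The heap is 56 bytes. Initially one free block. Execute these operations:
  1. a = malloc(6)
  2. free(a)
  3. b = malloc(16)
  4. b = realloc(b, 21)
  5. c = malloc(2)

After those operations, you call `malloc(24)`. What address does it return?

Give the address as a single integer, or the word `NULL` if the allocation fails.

Op 1: a = malloc(6) -> a = 0; heap: [0-5 ALLOC][6-55 FREE]
Op 2: free(a) -> (freed a); heap: [0-55 FREE]
Op 3: b = malloc(16) -> b = 0; heap: [0-15 ALLOC][16-55 FREE]
Op 4: b = realloc(b, 21) -> b = 0; heap: [0-20 ALLOC][21-55 FREE]
Op 5: c = malloc(2) -> c = 21; heap: [0-20 ALLOC][21-22 ALLOC][23-55 FREE]
malloc(24): first-fit scan over [0-20 ALLOC][21-22 ALLOC][23-55 FREE] -> 23

Answer: 23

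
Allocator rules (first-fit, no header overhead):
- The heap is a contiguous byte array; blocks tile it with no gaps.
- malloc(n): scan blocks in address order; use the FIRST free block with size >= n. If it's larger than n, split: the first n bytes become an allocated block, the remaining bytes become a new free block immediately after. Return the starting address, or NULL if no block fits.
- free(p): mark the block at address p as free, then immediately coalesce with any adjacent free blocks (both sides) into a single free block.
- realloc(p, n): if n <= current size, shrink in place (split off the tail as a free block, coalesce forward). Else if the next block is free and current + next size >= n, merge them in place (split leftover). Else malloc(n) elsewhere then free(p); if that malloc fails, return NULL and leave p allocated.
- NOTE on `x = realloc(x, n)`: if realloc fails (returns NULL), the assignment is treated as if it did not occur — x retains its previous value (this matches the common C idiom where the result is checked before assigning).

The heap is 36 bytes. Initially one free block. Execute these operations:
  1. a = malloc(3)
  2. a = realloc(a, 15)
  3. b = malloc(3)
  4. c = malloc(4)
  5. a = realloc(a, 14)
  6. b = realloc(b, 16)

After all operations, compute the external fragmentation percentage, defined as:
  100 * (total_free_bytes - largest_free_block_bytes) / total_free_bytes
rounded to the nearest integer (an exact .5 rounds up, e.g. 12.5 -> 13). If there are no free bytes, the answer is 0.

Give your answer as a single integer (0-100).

Op 1: a = malloc(3) -> a = 0; heap: [0-2 ALLOC][3-35 FREE]
Op 2: a = realloc(a, 15) -> a = 0; heap: [0-14 ALLOC][15-35 FREE]
Op 3: b = malloc(3) -> b = 15; heap: [0-14 ALLOC][15-17 ALLOC][18-35 FREE]
Op 4: c = malloc(4) -> c = 18; heap: [0-14 ALLOC][15-17 ALLOC][18-21 ALLOC][22-35 FREE]
Op 5: a = realloc(a, 14) -> a = 0; heap: [0-13 ALLOC][14-14 FREE][15-17 ALLOC][18-21 ALLOC][22-35 FREE]
Op 6: b = realloc(b, 16) -> NULL (b unchanged); heap: [0-13 ALLOC][14-14 FREE][15-17 ALLOC][18-21 ALLOC][22-35 FREE]
Free blocks: [1 14] total_free=15 largest=14 -> 100*(15-14)/15 = 100/15 ≈ 6.667 -> rounds to 7

Answer: 7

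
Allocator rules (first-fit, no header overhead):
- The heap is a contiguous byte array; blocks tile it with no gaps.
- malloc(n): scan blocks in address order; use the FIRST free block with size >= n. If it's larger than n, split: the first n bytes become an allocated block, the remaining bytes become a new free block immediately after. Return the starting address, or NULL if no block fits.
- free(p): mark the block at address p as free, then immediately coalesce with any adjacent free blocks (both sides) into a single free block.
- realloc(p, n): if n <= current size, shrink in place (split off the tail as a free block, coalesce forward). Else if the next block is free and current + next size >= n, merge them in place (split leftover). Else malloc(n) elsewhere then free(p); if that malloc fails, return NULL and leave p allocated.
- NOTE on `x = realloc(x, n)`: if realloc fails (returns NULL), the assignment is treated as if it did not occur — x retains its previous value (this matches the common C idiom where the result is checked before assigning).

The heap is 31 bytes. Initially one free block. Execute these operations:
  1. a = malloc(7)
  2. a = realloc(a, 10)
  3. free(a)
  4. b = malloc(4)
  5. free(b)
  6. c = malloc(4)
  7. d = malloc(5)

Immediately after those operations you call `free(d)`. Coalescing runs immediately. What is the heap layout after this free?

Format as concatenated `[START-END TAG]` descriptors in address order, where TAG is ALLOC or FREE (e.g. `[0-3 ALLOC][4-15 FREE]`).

Answer: [0-3 ALLOC][4-30 FREE]

Derivation:
Op 1: a = malloc(7) -> a = 0; heap: [0-6 ALLOC][7-30 FREE]
Op 2: a = realloc(a, 10) -> a = 0; heap: [0-9 ALLOC][10-30 FREE]
Op 3: free(a) -> (freed a); heap: [0-30 FREE]
Op 4: b = malloc(4) -> b = 0; heap: [0-3 ALLOC][4-30 FREE]
Op 5: free(b) -> (freed b); heap: [0-30 FREE]
Op 6: c = malloc(4) -> c = 0; heap: [0-3 ALLOC][4-30 FREE]
Op 7: d = malloc(5) -> d = 4; heap: [0-3 ALLOC][4-8 ALLOC][9-30 FREE]
free(d): d = 4 -> block [4-8 ALLOC]; mark free, coalesce with adjacent free neighbors -> [0-3 ALLOC][4-30 FREE]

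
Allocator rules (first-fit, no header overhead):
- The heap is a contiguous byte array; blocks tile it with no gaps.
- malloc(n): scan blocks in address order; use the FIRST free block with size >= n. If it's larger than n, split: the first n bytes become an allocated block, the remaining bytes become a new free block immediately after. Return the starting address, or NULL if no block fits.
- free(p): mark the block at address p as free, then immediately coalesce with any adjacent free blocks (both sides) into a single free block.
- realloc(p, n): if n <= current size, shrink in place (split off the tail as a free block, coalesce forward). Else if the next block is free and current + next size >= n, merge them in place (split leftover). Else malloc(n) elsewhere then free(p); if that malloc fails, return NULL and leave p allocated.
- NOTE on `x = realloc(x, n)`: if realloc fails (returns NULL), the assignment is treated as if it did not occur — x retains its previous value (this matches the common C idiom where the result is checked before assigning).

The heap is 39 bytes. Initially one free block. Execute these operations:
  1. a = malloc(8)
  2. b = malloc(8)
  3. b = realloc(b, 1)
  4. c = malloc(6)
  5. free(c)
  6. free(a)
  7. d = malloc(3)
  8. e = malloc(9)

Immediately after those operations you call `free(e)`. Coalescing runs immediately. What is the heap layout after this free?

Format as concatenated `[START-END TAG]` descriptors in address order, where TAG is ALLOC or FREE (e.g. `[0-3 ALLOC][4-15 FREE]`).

Op 1: a = malloc(8) -> a = 0; heap: [0-7 ALLOC][8-38 FREE]
Op 2: b = malloc(8) -> b = 8; heap: [0-7 ALLOC][8-15 ALLOC][16-38 FREE]
Op 3: b = realloc(b, 1) -> b = 8; heap: [0-7 ALLOC][8-8 ALLOC][9-38 FREE]
Op 4: c = malloc(6) -> c = 9; heap: [0-7 ALLOC][8-8 ALLOC][9-14 ALLOC][15-38 FREE]
Op 5: free(c) -> (freed c); heap: [0-7 ALLOC][8-8 ALLOC][9-38 FREE]
Op 6: free(a) -> (freed a); heap: [0-7 FREE][8-8 ALLOC][9-38 FREE]
Op 7: d = malloc(3) -> d = 0; heap: [0-2 ALLOC][3-7 FREE][8-8 ALLOC][9-38 FREE]
Op 8: e = malloc(9) -> e = 9; heap: [0-2 ALLOC][3-7 FREE][8-8 ALLOC][9-17 ALLOC][18-38 FREE]
free(e): e = 9 -> block [9-17 ALLOC]; mark free, coalesce with adjacent free neighbors -> [0-2 ALLOC][3-7 FREE][8-8 ALLOC][9-38 FREE]

Answer: [0-2 ALLOC][3-7 FREE][8-8 ALLOC][9-38 FREE]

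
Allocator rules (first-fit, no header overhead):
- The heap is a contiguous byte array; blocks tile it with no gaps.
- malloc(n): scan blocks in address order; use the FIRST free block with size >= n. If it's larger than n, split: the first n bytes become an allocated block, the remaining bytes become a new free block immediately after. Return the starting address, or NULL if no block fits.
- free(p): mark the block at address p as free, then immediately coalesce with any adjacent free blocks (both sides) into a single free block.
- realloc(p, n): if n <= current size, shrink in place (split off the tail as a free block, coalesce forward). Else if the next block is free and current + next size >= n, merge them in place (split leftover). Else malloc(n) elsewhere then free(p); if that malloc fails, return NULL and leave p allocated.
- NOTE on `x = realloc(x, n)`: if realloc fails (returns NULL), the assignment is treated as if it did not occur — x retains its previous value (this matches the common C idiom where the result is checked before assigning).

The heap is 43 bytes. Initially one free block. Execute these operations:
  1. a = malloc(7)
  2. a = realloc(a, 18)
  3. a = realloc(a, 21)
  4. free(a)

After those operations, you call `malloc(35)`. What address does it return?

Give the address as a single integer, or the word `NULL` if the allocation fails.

Answer: 0

Derivation:
Op 1: a = malloc(7) -> a = 0; heap: [0-6 ALLOC][7-42 FREE]
Op 2: a = realloc(a, 18) -> a = 0; heap: [0-17 ALLOC][18-42 FREE]
Op 3: a = realloc(a, 21) -> a = 0; heap: [0-20 ALLOC][21-42 FREE]
Op 4: free(a) -> (freed a); heap: [0-42 FREE]
malloc(35): first-fit scan over [0-42 FREE] -> 0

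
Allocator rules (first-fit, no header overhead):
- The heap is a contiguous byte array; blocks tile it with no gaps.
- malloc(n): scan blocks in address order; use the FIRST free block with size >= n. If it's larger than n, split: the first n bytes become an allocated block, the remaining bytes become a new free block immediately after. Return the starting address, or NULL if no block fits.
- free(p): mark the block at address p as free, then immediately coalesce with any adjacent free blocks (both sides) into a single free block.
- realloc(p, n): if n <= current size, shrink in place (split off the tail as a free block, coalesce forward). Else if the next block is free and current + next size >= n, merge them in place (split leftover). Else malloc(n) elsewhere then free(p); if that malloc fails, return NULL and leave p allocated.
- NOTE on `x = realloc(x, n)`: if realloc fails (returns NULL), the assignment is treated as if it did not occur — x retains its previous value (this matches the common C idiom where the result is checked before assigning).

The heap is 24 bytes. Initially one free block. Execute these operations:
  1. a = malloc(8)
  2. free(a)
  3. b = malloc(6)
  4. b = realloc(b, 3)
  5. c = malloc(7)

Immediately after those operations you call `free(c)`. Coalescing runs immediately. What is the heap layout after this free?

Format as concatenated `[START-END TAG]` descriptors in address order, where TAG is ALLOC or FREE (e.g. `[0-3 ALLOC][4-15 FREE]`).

Op 1: a = malloc(8) -> a = 0; heap: [0-7 ALLOC][8-23 FREE]
Op 2: free(a) -> (freed a); heap: [0-23 FREE]
Op 3: b = malloc(6) -> b = 0; heap: [0-5 ALLOC][6-23 FREE]
Op 4: b = realloc(b, 3) -> b = 0; heap: [0-2 ALLOC][3-23 FREE]
Op 5: c = malloc(7) -> c = 3; heap: [0-2 ALLOC][3-9 ALLOC][10-23 FREE]
free(c): c = 3 -> block [3-9 ALLOC]; mark free, coalesce with adjacent free neighbors -> [0-2 ALLOC][3-23 FREE]

Answer: [0-2 ALLOC][3-23 FREE]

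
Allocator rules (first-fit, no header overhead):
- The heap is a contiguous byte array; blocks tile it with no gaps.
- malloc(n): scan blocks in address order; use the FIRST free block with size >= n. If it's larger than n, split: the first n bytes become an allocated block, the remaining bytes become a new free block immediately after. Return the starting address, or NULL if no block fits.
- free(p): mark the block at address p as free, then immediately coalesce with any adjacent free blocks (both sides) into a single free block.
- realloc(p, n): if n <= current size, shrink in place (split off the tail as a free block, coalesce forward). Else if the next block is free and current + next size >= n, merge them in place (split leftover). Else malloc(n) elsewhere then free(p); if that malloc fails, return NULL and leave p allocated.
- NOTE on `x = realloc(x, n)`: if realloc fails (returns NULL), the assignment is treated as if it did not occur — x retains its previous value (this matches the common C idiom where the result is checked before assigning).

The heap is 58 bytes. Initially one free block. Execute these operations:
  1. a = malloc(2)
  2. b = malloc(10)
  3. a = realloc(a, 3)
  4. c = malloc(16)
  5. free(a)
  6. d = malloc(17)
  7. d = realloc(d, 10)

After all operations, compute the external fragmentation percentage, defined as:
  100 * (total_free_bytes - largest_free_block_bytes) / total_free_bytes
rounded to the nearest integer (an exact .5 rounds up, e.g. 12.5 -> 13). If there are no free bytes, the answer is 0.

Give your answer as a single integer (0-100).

Answer: 23

Derivation:
Op 1: a = malloc(2) -> a = 0; heap: [0-1 ALLOC][2-57 FREE]
Op 2: b = malloc(10) -> b = 2; heap: [0-1 ALLOC][2-11 ALLOC][12-57 FREE]
Op 3: a = realloc(a, 3) -> a = 12; heap: [0-1 FREE][2-11 ALLOC][12-14 ALLOC][15-57 FREE]
Op 4: c = malloc(16) -> c = 15; heap: [0-1 FREE][2-11 ALLOC][12-14 ALLOC][15-30 ALLOC][31-57 FREE]
Op 5: free(a) -> (freed a); heap: [0-1 FREE][2-11 ALLOC][12-14 FREE][15-30 ALLOC][31-57 FREE]
Op 6: d = malloc(17) -> d = 31; heap: [0-1 FREE][2-11 ALLOC][12-14 FREE][15-30 ALLOC][31-47 ALLOC][48-57 FREE]
Op 7: d = realloc(d, 10) -> d = 31; heap: [0-1 FREE][2-11 ALLOC][12-14 FREE][15-30 ALLOC][31-40 ALLOC][41-57 FREE]
Free blocks: [2 3 17] total_free=22 largest=17 -> 100*(22-17)/22 = 500/22 ≈ 22.727 -> rounds to 23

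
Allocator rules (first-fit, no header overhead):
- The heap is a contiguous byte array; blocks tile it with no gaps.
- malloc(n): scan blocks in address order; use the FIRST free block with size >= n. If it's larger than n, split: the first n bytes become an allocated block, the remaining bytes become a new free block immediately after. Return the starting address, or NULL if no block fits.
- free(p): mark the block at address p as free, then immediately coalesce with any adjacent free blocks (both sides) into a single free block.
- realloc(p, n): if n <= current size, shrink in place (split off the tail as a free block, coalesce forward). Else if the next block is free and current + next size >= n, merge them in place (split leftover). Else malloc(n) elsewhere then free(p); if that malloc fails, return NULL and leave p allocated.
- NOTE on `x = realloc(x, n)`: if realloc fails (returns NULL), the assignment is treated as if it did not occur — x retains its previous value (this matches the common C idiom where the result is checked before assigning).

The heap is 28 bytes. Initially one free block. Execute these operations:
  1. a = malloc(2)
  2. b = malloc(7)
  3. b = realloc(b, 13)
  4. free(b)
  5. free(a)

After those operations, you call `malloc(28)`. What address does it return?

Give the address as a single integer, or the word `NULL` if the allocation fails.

Answer: 0

Derivation:
Op 1: a = malloc(2) -> a = 0; heap: [0-1 ALLOC][2-27 FREE]
Op 2: b = malloc(7) -> b = 2; heap: [0-1 ALLOC][2-8 ALLOC][9-27 FREE]
Op 3: b = realloc(b, 13) -> b = 2; heap: [0-1 ALLOC][2-14 ALLOC][15-27 FREE]
Op 4: free(b) -> (freed b); heap: [0-1 ALLOC][2-27 FREE]
Op 5: free(a) -> (freed a); heap: [0-27 FREE]
malloc(28): first-fit scan over [0-27 FREE] -> 0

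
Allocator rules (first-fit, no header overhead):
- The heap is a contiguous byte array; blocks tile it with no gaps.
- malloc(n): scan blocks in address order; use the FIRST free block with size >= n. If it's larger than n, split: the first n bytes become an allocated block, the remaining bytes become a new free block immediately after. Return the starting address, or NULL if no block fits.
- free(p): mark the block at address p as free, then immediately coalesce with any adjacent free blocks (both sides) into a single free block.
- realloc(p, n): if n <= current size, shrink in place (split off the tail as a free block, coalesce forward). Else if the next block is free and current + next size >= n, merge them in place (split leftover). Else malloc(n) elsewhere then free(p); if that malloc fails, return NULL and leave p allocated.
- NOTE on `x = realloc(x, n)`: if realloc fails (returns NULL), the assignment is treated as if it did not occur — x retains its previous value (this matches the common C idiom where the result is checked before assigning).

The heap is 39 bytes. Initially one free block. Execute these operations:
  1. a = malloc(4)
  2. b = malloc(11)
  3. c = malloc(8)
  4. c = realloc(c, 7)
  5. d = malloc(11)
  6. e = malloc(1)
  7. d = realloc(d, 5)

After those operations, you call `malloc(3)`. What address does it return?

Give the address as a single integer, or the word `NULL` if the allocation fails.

Op 1: a = malloc(4) -> a = 0; heap: [0-3 ALLOC][4-38 FREE]
Op 2: b = malloc(11) -> b = 4; heap: [0-3 ALLOC][4-14 ALLOC][15-38 FREE]
Op 3: c = malloc(8) -> c = 15; heap: [0-3 ALLOC][4-14 ALLOC][15-22 ALLOC][23-38 FREE]
Op 4: c = realloc(c, 7) -> c = 15; heap: [0-3 ALLOC][4-14 ALLOC][15-21 ALLOC][22-38 FREE]
Op 5: d = malloc(11) -> d = 22; heap: [0-3 ALLOC][4-14 ALLOC][15-21 ALLOC][22-32 ALLOC][33-38 FREE]
Op 6: e = malloc(1) -> e = 33; heap: [0-3 ALLOC][4-14 ALLOC][15-21 ALLOC][22-32 ALLOC][33-33 ALLOC][34-38 FREE]
Op 7: d = realloc(d, 5) -> d = 22; heap: [0-3 ALLOC][4-14 ALLOC][15-21 ALLOC][22-26 ALLOC][27-32 FREE][33-33 ALLOC][34-38 FREE]
malloc(3): first-fit scan over [0-3 ALLOC][4-14 ALLOC][15-21 ALLOC][22-26 ALLOC][27-32 FREE][33-33 ALLOC][34-38 FREE] -> 27

Answer: 27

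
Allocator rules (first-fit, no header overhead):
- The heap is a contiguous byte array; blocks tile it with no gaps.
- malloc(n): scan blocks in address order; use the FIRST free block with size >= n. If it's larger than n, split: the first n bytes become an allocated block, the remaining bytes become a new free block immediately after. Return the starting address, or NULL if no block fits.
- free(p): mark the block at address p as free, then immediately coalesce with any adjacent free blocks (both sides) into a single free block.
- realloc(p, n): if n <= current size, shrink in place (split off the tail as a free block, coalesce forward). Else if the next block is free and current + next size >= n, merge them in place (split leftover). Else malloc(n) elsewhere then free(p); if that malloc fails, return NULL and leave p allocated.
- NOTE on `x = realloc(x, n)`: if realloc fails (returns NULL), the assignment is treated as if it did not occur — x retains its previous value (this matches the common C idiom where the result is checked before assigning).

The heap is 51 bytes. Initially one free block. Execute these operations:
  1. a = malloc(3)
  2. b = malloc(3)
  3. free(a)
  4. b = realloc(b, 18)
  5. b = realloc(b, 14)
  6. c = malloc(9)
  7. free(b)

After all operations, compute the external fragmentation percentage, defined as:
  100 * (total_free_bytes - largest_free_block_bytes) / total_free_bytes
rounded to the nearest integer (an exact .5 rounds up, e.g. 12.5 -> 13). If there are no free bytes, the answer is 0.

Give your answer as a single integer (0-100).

Op 1: a = malloc(3) -> a = 0; heap: [0-2 ALLOC][3-50 FREE]
Op 2: b = malloc(3) -> b = 3; heap: [0-2 ALLOC][3-5 ALLOC][6-50 FREE]
Op 3: free(a) -> (freed a); heap: [0-2 FREE][3-5 ALLOC][6-50 FREE]
Op 4: b = realloc(b, 18) -> b = 3; heap: [0-2 FREE][3-20 ALLOC][21-50 FREE]
Op 5: b = realloc(b, 14) -> b = 3; heap: [0-2 FREE][3-16 ALLOC][17-50 FREE]
Op 6: c = malloc(9) -> c = 17; heap: [0-2 FREE][3-16 ALLOC][17-25 ALLOC][26-50 FREE]
Op 7: free(b) -> (freed b); heap: [0-16 FREE][17-25 ALLOC][26-50 FREE]
Free blocks: [17 25] total_free=42 largest=25 -> 100*(42-25)/42 = 1700/42 ≈ 40.476 -> rounds to 40

Answer: 40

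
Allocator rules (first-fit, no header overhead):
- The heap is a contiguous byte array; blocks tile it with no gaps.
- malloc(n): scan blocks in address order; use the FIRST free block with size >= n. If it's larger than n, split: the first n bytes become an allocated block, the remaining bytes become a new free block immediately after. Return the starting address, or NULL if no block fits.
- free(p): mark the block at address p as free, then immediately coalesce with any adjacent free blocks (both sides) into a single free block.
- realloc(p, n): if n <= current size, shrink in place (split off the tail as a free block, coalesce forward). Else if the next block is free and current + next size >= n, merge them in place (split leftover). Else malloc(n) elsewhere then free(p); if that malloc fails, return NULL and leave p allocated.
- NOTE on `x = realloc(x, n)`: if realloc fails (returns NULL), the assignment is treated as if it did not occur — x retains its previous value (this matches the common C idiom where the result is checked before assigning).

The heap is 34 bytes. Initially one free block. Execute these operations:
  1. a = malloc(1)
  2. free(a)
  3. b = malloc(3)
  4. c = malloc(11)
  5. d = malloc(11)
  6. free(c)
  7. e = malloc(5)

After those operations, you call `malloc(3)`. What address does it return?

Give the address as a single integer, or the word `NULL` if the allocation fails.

Op 1: a = malloc(1) -> a = 0; heap: [0-0 ALLOC][1-33 FREE]
Op 2: free(a) -> (freed a); heap: [0-33 FREE]
Op 3: b = malloc(3) -> b = 0; heap: [0-2 ALLOC][3-33 FREE]
Op 4: c = malloc(11) -> c = 3; heap: [0-2 ALLOC][3-13 ALLOC][14-33 FREE]
Op 5: d = malloc(11) -> d = 14; heap: [0-2 ALLOC][3-13 ALLOC][14-24 ALLOC][25-33 FREE]
Op 6: free(c) -> (freed c); heap: [0-2 ALLOC][3-13 FREE][14-24 ALLOC][25-33 FREE]
Op 7: e = malloc(5) -> e = 3; heap: [0-2 ALLOC][3-7 ALLOC][8-13 FREE][14-24 ALLOC][25-33 FREE]
malloc(3): first-fit scan over [0-2 ALLOC][3-7 ALLOC][8-13 FREE][14-24 ALLOC][25-33 FREE] -> 8

Answer: 8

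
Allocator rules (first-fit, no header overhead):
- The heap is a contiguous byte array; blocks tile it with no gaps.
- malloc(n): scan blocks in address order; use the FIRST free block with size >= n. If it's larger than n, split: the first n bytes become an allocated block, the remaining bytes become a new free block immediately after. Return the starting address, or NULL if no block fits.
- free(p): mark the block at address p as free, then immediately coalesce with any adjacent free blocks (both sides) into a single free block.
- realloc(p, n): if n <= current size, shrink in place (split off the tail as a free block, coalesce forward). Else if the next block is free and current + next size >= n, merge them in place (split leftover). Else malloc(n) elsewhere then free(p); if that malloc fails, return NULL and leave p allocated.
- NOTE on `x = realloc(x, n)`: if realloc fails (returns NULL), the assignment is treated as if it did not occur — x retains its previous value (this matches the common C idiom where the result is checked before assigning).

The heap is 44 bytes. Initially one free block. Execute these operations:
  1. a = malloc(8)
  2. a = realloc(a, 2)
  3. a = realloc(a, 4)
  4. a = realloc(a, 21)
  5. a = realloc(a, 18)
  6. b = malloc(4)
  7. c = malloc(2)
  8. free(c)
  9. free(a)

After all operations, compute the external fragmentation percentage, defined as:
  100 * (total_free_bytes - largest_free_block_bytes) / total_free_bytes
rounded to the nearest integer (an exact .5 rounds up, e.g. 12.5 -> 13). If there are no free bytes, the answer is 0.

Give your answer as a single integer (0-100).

Answer: 45

Derivation:
Op 1: a = malloc(8) -> a = 0; heap: [0-7 ALLOC][8-43 FREE]
Op 2: a = realloc(a, 2) -> a = 0; heap: [0-1 ALLOC][2-43 FREE]
Op 3: a = realloc(a, 4) -> a = 0; heap: [0-3 ALLOC][4-43 FREE]
Op 4: a = realloc(a, 21) -> a = 0; heap: [0-20 ALLOC][21-43 FREE]
Op 5: a = realloc(a, 18) -> a = 0; heap: [0-17 ALLOC][18-43 FREE]
Op 6: b = malloc(4) -> b = 18; heap: [0-17 ALLOC][18-21 ALLOC][22-43 FREE]
Op 7: c = malloc(2) -> c = 22; heap: [0-17 ALLOC][18-21 ALLOC][22-23 ALLOC][24-43 FREE]
Op 8: free(c) -> (freed c); heap: [0-17 ALLOC][18-21 ALLOC][22-43 FREE]
Op 9: free(a) -> (freed a); heap: [0-17 FREE][18-21 ALLOC][22-43 FREE]
Free blocks: [18 22] total_free=40 largest=22 -> 100*(40-22)/40 = 1800/40 = 45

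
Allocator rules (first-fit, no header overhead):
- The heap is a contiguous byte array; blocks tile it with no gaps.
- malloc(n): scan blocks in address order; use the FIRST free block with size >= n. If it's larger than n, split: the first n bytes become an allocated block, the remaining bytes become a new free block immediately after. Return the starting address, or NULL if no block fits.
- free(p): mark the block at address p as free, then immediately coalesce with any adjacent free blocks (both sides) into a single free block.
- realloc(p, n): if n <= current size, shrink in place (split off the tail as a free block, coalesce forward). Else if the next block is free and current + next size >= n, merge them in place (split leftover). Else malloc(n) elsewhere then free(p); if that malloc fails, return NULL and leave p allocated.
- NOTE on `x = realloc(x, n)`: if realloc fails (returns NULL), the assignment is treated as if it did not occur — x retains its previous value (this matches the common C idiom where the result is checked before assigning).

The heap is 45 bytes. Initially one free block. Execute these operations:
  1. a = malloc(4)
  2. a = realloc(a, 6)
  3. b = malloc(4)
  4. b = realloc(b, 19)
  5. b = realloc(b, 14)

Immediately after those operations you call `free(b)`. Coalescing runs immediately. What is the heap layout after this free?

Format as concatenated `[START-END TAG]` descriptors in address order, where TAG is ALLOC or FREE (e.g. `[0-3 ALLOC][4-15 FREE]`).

Op 1: a = malloc(4) -> a = 0; heap: [0-3 ALLOC][4-44 FREE]
Op 2: a = realloc(a, 6) -> a = 0; heap: [0-5 ALLOC][6-44 FREE]
Op 3: b = malloc(4) -> b = 6; heap: [0-5 ALLOC][6-9 ALLOC][10-44 FREE]
Op 4: b = realloc(b, 19) -> b = 6; heap: [0-5 ALLOC][6-24 ALLOC][25-44 FREE]
Op 5: b = realloc(b, 14) -> b = 6; heap: [0-5 ALLOC][6-19 ALLOC][20-44 FREE]
free(b): b = 6 -> block [6-19 ALLOC]; mark free, coalesce with adjacent free neighbors -> [0-5 ALLOC][6-44 FREE]

Answer: [0-5 ALLOC][6-44 FREE]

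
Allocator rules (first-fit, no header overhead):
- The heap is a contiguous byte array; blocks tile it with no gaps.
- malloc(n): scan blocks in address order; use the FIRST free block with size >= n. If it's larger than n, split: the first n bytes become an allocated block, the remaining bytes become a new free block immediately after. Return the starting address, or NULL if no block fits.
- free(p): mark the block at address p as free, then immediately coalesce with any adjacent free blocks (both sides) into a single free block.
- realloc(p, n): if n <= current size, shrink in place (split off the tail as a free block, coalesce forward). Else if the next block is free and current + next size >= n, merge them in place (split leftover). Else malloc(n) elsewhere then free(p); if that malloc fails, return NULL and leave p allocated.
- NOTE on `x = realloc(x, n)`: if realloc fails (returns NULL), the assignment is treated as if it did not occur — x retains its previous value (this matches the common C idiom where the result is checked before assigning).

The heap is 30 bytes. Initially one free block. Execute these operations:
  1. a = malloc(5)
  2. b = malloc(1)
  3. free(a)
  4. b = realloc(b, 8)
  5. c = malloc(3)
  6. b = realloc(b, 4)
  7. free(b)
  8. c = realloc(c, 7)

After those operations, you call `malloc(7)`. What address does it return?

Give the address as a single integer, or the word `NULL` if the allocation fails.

Answer: 7

Derivation:
Op 1: a = malloc(5) -> a = 0; heap: [0-4 ALLOC][5-29 FREE]
Op 2: b = malloc(1) -> b = 5; heap: [0-4 ALLOC][5-5 ALLOC][6-29 FREE]
Op 3: free(a) -> (freed a); heap: [0-4 FREE][5-5 ALLOC][6-29 FREE]
Op 4: b = realloc(b, 8) -> b = 5; heap: [0-4 FREE][5-12 ALLOC][13-29 FREE]
Op 5: c = malloc(3) -> c = 0; heap: [0-2 ALLOC][3-4 FREE][5-12 ALLOC][13-29 FREE]
Op 6: b = realloc(b, 4) -> b = 5; heap: [0-2 ALLOC][3-4 FREE][5-8 ALLOC][9-29 FREE]
Op 7: free(b) -> (freed b); heap: [0-2 ALLOC][3-29 FREE]
Op 8: c = realloc(c, 7) -> c = 0; heap: [0-6 ALLOC][7-29 FREE]
malloc(7): first-fit scan over [0-6 ALLOC][7-29 FREE] -> 7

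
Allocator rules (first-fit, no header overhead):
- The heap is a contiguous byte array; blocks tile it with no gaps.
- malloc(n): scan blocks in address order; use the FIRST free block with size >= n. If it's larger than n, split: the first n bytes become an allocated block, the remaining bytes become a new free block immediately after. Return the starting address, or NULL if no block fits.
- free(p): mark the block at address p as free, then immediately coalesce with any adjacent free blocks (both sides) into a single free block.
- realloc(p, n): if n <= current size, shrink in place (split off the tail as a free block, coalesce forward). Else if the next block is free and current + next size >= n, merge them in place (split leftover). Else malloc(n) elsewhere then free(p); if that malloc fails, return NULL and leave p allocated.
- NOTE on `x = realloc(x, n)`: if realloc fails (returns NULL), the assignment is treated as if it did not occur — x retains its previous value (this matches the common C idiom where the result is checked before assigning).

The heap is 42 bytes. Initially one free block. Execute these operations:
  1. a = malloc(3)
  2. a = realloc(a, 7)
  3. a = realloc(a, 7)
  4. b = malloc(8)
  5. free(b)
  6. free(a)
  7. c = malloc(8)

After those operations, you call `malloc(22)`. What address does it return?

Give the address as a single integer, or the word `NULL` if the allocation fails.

Op 1: a = malloc(3) -> a = 0; heap: [0-2 ALLOC][3-41 FREE]
Op 2: a = realloc(a, 7) -> a = 0; heap: [0-6 ALLOC][7-41 FREE]
Op 3: a = realloc(a, 7) -> a = 0; heap: [0-6 ALLOC][7-41 FREE]
Op 4: b = malloc(8) -> b = 7; heap: [0-6 ALLOC][7-14 ALLOC][15-41 FREE]
Op 5: free(b) -> (freed b); heap: [0-6 ALLOC][7-41 FREE]
Op 6: free(a) -> (freed a); heap: [0-41 FREE]
Op 7: c = malloc(8) -> c = 0; heap: [0-7 ALLOC][8-41 FREE]
malloc(22): first-fit scan over [0-7 ALLOC][8-41 FREE] -> 8

Answer: 8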